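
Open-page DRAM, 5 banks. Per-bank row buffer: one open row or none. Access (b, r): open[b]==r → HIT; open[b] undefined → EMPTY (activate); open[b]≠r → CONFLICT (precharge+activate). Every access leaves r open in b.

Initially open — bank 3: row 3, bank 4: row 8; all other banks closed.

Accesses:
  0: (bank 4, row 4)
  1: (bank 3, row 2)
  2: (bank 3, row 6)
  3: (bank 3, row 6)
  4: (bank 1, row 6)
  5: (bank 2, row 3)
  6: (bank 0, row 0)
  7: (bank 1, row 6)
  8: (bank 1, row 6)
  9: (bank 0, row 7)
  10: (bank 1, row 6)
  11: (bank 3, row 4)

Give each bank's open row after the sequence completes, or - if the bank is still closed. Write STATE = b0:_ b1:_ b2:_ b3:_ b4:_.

#0 (4,4) C  (was 8)
#1 (3,2) C  (was 3)
#2 (3,6) C  (was 2)
#3 (3,6) H  (was 6)
#4 (1,6) E
#5 (2,3) E
#6 (0,0) E
#7 (1,6) H  (was 6)
#8 (1,6) H  (was 6)
#9 (0,7) C  (was 0)
#10 (1,6) H  (was 6)
#11 (3,4) C  (was 6)

STATE = b0:7 b1:6 b2:3 b3:4 b4:4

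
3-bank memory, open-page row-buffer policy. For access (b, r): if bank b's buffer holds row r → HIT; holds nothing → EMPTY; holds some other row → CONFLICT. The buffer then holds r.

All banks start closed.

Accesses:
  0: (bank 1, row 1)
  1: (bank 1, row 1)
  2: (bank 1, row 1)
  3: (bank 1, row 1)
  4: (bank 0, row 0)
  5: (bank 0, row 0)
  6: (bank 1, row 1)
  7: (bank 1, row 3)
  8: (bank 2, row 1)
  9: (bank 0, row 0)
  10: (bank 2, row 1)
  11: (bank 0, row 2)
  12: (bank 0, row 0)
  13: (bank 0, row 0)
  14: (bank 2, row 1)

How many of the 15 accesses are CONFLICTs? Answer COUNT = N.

COUNT = 3

#0 (1,1) E
#1 (1,1) H  (was 1)
#2 (1,1) H  (was 1)
#3 (1,1) H  (was 1)
#4 (0,0) E
#5 (0,0) H  (was 0)
#6 (1,1) H  (was 1)
#7 (1,3) C  (was 1)
#8 (2,1) E
#9 (0,0) H  (was 0)
#10 (2,1) H  (was 1)
#11 (0,2) C  (was 0)
#12 (0,0) C  (was 2)
#13 (0,0) H  (was 0)
#14 (2,1) H  (was 1)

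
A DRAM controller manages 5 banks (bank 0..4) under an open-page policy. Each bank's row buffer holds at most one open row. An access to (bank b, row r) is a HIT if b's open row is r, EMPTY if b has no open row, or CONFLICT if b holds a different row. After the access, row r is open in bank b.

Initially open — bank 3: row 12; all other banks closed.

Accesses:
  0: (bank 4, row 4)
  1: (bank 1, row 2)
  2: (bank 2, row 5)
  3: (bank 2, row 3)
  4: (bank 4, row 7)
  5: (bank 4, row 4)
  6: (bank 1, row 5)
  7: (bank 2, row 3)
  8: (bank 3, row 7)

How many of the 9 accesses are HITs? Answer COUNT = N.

#0 (4,4) E
#1 (1,2) E
#2 (2,5) E
#3 (2,3) C  (was 5)
#4 (4,7) C  (was 4)
#5 (4,4) C  (was 7)
#6 (1,5) C  (was 2)
#7 (2,3) H  (was 3)
#8 (3,7) C  (was 12)

COUNT = 1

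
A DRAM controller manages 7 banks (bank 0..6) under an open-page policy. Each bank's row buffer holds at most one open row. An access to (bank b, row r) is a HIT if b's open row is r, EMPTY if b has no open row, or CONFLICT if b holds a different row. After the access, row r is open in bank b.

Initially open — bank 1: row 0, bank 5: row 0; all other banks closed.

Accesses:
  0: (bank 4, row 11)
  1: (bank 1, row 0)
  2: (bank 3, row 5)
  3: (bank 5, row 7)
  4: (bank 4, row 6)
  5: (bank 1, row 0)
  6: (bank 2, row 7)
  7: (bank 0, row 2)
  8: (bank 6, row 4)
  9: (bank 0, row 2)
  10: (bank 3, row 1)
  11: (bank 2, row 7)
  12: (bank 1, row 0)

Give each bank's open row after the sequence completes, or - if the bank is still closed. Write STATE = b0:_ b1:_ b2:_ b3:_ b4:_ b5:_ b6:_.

STATE = b0:2 b1:0 b2:7 b3:1 b4:6 b5:7 b6:4

step 0: bank4 None->11 [EMPTY]
step 1: bank1 0->0 [HIT]
step 2: bank3 None->5 [EMPTY]
step 3: bank5 0->7 [CONFLICT]
step 4: bank4 11->6 [CONFLICT]
step 5: bank1 0->0 [HIT]
step 6: bank2 None->7 [EMPTY]
step 7: bank0 None->2 [EMPTY]
step 8: bank6 None->4 [EMPTY]
step 9: bank0 2->2 [HIT]
step 10: bank3 5->1 [CONFLICT]
step 11: bank2 7->7 [HIT]
step 12: bank1 0->0 [HIT]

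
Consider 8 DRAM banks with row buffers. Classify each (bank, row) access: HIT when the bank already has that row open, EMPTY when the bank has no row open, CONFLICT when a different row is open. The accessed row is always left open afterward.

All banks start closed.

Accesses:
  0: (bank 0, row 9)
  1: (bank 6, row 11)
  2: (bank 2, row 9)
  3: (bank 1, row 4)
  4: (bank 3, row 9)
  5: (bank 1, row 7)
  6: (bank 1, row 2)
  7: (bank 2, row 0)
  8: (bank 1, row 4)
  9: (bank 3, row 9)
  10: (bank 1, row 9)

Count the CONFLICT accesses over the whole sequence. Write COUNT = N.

0: bank 0 row 9 — prev None → EMPTY
1: bank 6 row 11 — prev None → EMPTY
2: bank 2 row 9 — prev None → EMPTY
3: bank 1 row 4 — prev None → EMPTY
4: bank 3 row 9 — prev None → EMPTY
5: bank 1 row 7 — prev 4 → CONFLICT
6: bank 1 row 2 — prev 7 → CONFLICT
7: bank 2 row 0 — prev 9 → CONFLICT
8: bank 1 row 4 — prev 2 → CONFLICT
9: bank 3 row 9 — prev 9 → HIT
10: bank 1 row 9 — prev 4 → CONFLICT

COUNT = 5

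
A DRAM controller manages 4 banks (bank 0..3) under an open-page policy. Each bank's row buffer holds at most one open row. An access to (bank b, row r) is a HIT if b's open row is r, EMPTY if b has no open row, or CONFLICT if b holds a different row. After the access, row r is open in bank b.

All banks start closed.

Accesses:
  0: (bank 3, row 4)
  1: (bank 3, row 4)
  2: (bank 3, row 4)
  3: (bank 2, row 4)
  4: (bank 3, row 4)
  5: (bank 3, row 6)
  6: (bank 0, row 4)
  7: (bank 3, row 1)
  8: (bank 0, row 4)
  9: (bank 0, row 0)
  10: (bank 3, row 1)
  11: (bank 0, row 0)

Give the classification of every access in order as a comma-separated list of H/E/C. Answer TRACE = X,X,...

TRACE = E,H,H,E,H,C,E,C,H,C,H,H

#0 (3,4) E
#1 (3,4) H  (was 4)
#2 (3,4) H  (was 4)
#3 (2,4) E
#4 (3,4) H  (was 4)
#5 (3,6) C  (was 4)
#6 (0,4) E
#7 (3,1) C  (was 6)
#8 (0,4) H  (was 4)
#9 (0,0) C  (was 4)
#10 (3,1) H  (was 1)
#11 (0,0) H  (was 0)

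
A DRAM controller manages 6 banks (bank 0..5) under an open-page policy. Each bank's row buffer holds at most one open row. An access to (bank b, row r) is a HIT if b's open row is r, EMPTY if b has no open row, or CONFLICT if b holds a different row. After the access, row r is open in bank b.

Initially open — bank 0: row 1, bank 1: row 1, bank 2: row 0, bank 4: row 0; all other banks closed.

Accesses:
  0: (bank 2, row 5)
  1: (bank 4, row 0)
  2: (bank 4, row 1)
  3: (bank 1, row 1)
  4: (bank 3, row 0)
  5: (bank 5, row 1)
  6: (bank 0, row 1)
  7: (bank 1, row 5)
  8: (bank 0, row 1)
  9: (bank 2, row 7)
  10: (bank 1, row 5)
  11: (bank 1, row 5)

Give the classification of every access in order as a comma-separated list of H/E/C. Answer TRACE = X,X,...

#0 (2,5) C  (was 0)
#1 (4,0) H  (was 0)
#2 (4,1) C  (was 0)
#3 (1,1) H  (was 1)
#4 (3,0) E
#5 (5,1) E
#6 (0,1) H  (was 1)
#7 (1,5) C  (was 1)
#8 (0,1) H  (was 1)
#9 (2,7) C  (was 5)
#10 (1,5) H  (was 5)
#11 (1,5) H  (was 5)

TRACE = C,H,C,H,E,E,H,C,H,C,H,H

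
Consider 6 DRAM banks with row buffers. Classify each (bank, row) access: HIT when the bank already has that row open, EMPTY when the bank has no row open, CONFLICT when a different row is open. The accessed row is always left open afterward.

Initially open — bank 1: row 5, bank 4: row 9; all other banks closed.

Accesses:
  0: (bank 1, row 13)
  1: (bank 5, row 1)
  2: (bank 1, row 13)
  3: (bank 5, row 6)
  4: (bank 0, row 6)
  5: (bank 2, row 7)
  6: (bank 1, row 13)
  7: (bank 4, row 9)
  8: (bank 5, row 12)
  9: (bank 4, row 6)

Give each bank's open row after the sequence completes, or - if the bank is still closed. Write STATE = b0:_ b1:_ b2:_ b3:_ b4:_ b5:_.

0: bank 1 row 13 — prev 5 → CONFLICT
1: bank 5 row 1 — prev None → EMPTY
2: bank 1 row 13 — prev 13 → HIT
3: bank 5 row 6 — prev 1 → CONFLICT
4: bank 0 row 6 — prev None → EMPTY
5: bank 2 row 7 — prev None → EMPTY
6: bank 1 row 13 — prev 13 → HIT
7: bank 4 row 9 — prev 9 → HIT
8: bank 5 row 12 — prev 6 → CONFLICT
9: bank 4 row 6 — prev 9 → CONFLICT

STATE = b0:6 b1:13 b2:7 b3:- b4:6 b5:12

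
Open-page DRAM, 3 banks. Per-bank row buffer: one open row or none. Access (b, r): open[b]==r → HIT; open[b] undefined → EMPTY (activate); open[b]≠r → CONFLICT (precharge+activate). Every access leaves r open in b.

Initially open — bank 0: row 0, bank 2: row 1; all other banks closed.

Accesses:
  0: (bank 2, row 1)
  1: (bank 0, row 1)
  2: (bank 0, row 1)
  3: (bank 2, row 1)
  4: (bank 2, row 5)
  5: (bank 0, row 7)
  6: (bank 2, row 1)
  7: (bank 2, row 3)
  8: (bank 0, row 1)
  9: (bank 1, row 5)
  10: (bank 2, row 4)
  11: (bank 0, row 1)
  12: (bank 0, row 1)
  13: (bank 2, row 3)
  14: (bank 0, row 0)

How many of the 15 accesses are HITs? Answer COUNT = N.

#0 (2,1) H  (was 1)
#1 (0,1) C  (was 0)
#2 (0,1) H  (was 1)
#3 (2,1) H  (was 1)
#4 (2,5) C  (was 1)
#5 (0,7) C  (was 1)
#6 (2,1) C  (was 5)
#7 (2,3) C  (was 1)
#8 (0,1) C  (was 7)
#9 (1,5) E
#10 (2,4) C  (was 3)
#11 (0,1) H  (was 1)
#12 (0,1) H  (was 1)
#13 (2,3) C  (was 4)
#14 (0,0) C  (was 1)

COUNT = 5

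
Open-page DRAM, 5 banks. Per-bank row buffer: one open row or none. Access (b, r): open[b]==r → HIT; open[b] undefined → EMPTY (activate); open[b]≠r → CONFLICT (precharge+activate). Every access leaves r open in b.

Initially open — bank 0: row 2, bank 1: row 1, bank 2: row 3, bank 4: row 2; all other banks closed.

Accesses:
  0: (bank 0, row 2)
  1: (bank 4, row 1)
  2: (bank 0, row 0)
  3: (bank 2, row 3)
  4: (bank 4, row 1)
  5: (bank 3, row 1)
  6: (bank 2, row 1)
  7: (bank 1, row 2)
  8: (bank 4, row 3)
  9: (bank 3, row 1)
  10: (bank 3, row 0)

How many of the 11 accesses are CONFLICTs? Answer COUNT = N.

COUNT = 6

  [0] b0 r2: had r2 ⇒ H
  [1] b4 r1: had r2 ⇒ C
  [2] b0 r0: had r2 ⇒ C
  [3] b2 r3: had r3 ⇒ H
  [4] b4 r1: had r1 ⇒ H
  [5] b3 r1: no row ⇒ E
  [6] b2 r1: had r3 ⇒ C
  [7] b1 r2: had r1 ⇒ C
  [8] b4 r3: had r1 ⇒ C
  [9] b3 r1: had r1 ⇒ H
  [10] b3 r0: had r1 ⇒ C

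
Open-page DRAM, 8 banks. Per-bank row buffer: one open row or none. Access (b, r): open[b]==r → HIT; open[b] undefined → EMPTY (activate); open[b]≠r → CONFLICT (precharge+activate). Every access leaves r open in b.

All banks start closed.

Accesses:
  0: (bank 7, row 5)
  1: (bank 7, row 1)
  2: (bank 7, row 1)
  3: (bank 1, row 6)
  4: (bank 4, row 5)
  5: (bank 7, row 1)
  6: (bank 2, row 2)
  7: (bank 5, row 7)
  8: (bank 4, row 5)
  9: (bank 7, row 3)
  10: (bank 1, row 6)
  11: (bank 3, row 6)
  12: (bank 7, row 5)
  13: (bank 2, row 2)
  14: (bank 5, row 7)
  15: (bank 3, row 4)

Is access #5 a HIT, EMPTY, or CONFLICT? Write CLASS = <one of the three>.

CLASS = HIT

  [0] b7 r5: no row ⇒ E
  [1] b7 r1: had r5 ⇒ C
  [2] b7 r1: had r1 ⇒ H
  [3] b1 r6: no row ⇒ E
  [4] b4 r5: no row ⇒ E
  [5] b7 r1: had r1 ⇒ H
  [6] b2 r2: no row ⇒ E
  [7] b5 r7: no row ⇒ E
  [8] b4 r5: had r5 ⇒ H
  [9] b7 r3: had r1 ⇒ C
  [10] b1 r6: had r6 ⇒ H
  [11] b3 r6: no row ⇒ E
  [12] b7 r5: had r3 ⇒ C
  [13] b2 r2: had r2 ⇒ H
  [14] b5 r7: had r7 ⇒ H
  [15] b3 r4: had r6 ⇒ C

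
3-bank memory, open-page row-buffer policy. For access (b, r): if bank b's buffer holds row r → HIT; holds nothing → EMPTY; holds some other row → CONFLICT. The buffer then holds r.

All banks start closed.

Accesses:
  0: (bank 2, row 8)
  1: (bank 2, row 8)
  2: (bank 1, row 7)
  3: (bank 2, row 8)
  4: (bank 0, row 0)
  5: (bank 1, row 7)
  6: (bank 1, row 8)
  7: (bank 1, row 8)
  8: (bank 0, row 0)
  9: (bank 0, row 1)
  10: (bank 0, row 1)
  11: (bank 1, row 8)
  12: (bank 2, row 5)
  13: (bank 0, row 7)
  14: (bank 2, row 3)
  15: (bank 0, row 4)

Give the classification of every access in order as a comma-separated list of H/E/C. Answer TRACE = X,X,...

TRACE = E,H,E,H,E,H,C,H,H,C,H,H,C,C,C,C

0: bank 2 row 8 — prev None → EMPTY
1: bank 2 row 8 — prev 8 → HIT
2: bank 1 row 7 — prev None → EMPTY
3: bank 2 row 8 — prev 8 → HIT
4: bank 0 row 0 — prev None → EMPTY
5: bank 1 row 7 — prev 7 → HIT
6: bank 1 row 8 — prev 7 → CONFLICT
7: bank 1 row 8 — prev 8 → HIT
8: bank 0 row 0 — prev 0 → HIT
9: bank 0 row 1 — prev 0 → CONFLICT
10: bank 0 row 1 — prev 1 → HIT
11: bank 1 row 8 — prev 8 → HIT
12: bank 2 row 5 — prev 8 → CONFLICT
13: bank 0 row 7 — prev 1 → CONFLICT
14: bank 2 row 3 — prev 5 → CONFLICT
15: bank 0 row 4 — prev 7 → CONFLICT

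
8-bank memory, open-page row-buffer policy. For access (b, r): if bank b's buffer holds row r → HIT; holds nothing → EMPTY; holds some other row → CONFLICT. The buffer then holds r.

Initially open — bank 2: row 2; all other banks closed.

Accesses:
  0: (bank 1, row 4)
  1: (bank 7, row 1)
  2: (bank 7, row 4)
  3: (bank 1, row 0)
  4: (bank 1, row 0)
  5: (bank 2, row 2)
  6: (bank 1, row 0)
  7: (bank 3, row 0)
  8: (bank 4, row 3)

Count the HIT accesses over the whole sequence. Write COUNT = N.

COUNT = 3

  [0] b1 r4: no row ⇒ E
  [1] b7 r1: no row ⇒ E
  [2] b7 r4: had r1 ⇒ C
  [3] b1 r0: had r4 ⇒ C
  [4] b1 r0: had r0 ⇒ H
  [5] b2 r2: had r2 ⇒ H
  [6] b1 r0: had r0 ⇒ H
  [7] b3 r0: no row ⇒ E
  [8] b4 r3: no row ⇒ E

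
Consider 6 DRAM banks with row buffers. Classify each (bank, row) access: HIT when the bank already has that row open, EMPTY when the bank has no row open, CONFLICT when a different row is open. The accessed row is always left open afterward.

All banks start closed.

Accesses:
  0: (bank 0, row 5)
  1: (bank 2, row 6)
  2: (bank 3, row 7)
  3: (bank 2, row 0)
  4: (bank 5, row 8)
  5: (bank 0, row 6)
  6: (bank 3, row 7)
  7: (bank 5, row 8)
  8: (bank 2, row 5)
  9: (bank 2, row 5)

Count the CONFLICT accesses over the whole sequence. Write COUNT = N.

  [0] b0 r5: no row ⇒ E
  [1] b2 r6: no row ⇒ E
  [2] b3 r7: no row ⇒ E
  [3] b2 r0: had r6 ⇒ C
  [4] b5 r8: no row ⇒ E
  [5] b0 r6: had r5 ⇒ C
  [6] b3 r7: had r7 ⇒ H
  [7] b5 r8: had r8 ⇒ H
  [8] b2 r5: had r0 ⇒ C
  [9] b2 r5: had r5 ⇒ H

COUNT = 3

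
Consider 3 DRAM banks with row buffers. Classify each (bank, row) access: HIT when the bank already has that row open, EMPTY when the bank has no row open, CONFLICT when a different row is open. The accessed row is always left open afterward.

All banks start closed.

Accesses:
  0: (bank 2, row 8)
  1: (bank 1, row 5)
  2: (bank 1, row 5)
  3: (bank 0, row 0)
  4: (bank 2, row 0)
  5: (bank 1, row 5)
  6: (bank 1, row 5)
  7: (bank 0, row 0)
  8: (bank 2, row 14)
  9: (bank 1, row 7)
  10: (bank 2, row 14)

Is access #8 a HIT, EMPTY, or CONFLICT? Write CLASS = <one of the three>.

step 0: bank2 None->8 [EMPTY]
step 1: bank1 None->5 [EMPTY]
step 2: bank1 5->5 [HIT]
step 3: bank0 None->0 [EMPTY]
step 4: bank2 8->0 [CONFLICT]
step 5: bank1 5->5 [HIT]
step 6: bank1 5->5 [HIT]
step 7: bank0 0->0 [HIT]
step 8: bank2 0->14 [CONFLICT]
step 9: bank1 5->7 [CONFLICT]
step 10: bank2 14->14 [HIT]

CLASS = CONFLICT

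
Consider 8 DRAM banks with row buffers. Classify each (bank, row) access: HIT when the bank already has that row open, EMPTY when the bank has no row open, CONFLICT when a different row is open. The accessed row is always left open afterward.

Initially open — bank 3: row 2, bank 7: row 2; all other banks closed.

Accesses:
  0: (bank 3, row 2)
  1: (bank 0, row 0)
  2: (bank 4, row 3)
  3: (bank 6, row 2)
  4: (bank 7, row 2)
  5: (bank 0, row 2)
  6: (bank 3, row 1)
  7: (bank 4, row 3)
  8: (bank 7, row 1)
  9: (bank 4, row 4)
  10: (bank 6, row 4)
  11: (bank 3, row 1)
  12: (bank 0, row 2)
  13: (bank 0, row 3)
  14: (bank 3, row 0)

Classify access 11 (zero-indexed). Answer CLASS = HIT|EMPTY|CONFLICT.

CLASS = HIT

step 0: bank3 2->2 [HIT]
step 1: bank0 None->0 [EMPTY]
step 2: bank4 None->3 [EMPTY]
step 3: bank6 None->2 [EMPTY]
step 4: bank7 2->2 [HIT]
step 5: bank0 0->2 [CONFLICT]
step 6: bank3 2->1 [CONFLICT]
step 7: bank4 3->3 [HIT]
step 8: bank7 2->1 [CONFLICT]
step 9: bank4 3->4 [CONFLICT]
step 10: bank6 2->4 [CONFLICT]
step 11: bank3 1->1 [HIT]
step 12: bank0 2->2 [HIT]
step 13: bank0 2->3 [CONFLICT]
step 14: bank3 1->0 [CONFLICT]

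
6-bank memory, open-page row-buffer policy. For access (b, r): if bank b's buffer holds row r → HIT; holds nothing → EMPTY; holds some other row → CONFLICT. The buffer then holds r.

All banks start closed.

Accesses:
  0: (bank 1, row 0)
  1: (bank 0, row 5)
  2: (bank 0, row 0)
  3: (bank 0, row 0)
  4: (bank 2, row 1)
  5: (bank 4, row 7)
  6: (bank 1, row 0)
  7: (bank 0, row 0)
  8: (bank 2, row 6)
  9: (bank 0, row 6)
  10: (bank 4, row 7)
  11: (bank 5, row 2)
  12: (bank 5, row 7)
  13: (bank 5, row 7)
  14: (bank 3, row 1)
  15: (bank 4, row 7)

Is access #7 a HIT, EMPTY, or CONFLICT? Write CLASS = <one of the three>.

step 0: bank1 None->0 [EMPTY]
step 1: bank0 None->5 [EMPTY]
step 2: bank0 5->0 [CONFLICT]
step 3: bank0 0->0 [HIT]
step 4: bank2 None->1 [EMPTY]
step 5: bank4 None->7 [EMPTY]
step 6: bank1 0->0 [HIT]
step 7: bank0 0->0 [HIT]
step 8: bank2 1->6 [CONFLICT]
step 9: bank0 0->6 [CONFLICT]
step 10: bank4 7->7 [HIT]
step 11: bank5 None->2 [EMPTY]
step 12: bank5 2->7 [CONFLICT]
step 13: bank5 7->7 [HIT]
step 14: bank3 None->1 [EMPTY]
step 15: bank4 7->7 [HIT]

CLASS = HIT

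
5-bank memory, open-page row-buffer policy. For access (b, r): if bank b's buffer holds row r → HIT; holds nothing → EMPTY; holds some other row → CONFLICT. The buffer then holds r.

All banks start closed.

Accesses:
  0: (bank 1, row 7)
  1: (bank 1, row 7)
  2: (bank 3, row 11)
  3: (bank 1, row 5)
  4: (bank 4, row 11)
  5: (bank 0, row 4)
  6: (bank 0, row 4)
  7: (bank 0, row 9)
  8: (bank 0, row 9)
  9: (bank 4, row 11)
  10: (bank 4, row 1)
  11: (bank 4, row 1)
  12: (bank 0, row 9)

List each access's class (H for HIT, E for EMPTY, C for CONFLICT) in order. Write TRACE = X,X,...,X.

0: bank 1 row 7 — prev None → EMPTY
1: bank 1 row 7 — prev 7 → HIT
2: bank 3 row 11 — prev None → EMPTY
3: bank 1 row 5 — prev 7 → CONFLICT
4: bank 4 row 11 — prev None → EMPTY
5: bank 0 row 4 — prev None → EMPTY
6: bank 0 row 4 — prev 4 → HIT
7: bank 0 row 9 — prev 4 → CONFLICT
8: bank 0 row 9 — prev 9 → HIT
9: bank 4 row 11 — prev 11 → HIT
10: bank 4 row 1 — prev 11 → CONFLICT
11: bank 4 row 1 — prev 1 → HIT
12: bank 0 row 9 — prev 9 → HIT

TRACE = E,H,E,C,E,E,H,C,H,H,C,H,H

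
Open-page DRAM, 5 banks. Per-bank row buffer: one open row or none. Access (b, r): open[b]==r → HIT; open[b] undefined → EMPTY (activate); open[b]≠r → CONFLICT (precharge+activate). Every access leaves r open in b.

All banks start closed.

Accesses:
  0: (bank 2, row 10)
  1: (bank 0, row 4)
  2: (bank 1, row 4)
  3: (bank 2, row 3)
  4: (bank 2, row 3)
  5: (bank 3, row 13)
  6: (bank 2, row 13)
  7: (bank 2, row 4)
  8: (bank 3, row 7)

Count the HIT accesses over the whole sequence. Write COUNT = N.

COUNT = 1

0: bank 2 row 10 — prev None → EMPTY
1: bank 0 row 4 — prev None → EMPTY
2: bank 1 row 4 — prev None → EMPTY
3: bank 2 row 3 — prev 10 → CONFLICT
4: bank 2 row 3 — prev 3 → HIT
5: bank 3 row 13 — prev None → EMPTY
6: bank 2 row 13 — prev 3 → CONFLICT
7: bank 2 row 4 — prev 13 → CONFLICT
8: bank 3 row 7 — prev 13 → CONFLICT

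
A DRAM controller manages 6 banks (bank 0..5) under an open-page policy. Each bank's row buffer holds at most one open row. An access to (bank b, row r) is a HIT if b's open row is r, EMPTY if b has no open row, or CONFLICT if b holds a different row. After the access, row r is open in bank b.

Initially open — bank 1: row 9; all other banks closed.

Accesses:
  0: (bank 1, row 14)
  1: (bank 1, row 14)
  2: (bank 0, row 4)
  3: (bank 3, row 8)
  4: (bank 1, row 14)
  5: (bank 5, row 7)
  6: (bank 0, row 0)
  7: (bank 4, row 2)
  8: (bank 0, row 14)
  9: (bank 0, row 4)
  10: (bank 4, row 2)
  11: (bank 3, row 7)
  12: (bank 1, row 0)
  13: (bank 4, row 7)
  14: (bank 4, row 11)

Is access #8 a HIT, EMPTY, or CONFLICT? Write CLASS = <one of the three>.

CLASS = CONFLICT

  [0] b1 r14: had r9 ⇒ C
  [1] b1 r14: had r14 ⇒ H
  [2] b0 r4: no row ⇒ E
  [3] b3 r8: no row ⇒ E
  [4] b1 r14: had r14 ⇒ H
  [5] b5 r7: no row ⇒ E
  [6] b0 r0: had r4 ⇒ C
  [7] b4 r2: no row ⇒ E
  [8] b0 r14: had r0 ⇒ C
  [9] b0 r4: had r14 ⇒ C
  [10] b4 r2: had r2 ⇒ H
  [11] b3 r7: had r8 ⇒ C
  [12] b1 r0: had r14 ⇒ C
  [13] b4 r7: had r2 ⇒ C
  [14] b4 r11: had r7 ⇒ C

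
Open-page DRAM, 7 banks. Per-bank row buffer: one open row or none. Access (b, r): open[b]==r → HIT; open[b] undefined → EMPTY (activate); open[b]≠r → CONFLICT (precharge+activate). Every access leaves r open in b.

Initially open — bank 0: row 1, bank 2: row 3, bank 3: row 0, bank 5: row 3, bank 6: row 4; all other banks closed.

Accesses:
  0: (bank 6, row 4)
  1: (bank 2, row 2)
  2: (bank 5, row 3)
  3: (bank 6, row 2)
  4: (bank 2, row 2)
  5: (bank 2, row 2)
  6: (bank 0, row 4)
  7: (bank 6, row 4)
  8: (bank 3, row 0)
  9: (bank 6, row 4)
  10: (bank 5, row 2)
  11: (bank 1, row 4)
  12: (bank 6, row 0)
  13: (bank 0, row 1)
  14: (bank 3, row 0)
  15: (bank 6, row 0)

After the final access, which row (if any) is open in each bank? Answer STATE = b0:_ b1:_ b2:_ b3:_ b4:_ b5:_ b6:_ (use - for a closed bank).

#0 (6,4) H  (was 4)
#1 (2,2) C  (was 3)
#2 (5,3) H  (was 3)
#3 (6,2) C  (was 4)
#4 (2,2) H  (was 2)
#5 (2,2) H  (was 2)
#6 (0,4) C  (was 1)
#7 (6,4) C  (was 2)
#8 (3,0) H  (was 0)
#9 (6,4) H  (was 4)
#10 (5,2) C  (was 3)
#11 (1,4) E
#12 (6,0) C  (was 4)
#13 (0,1) C  (was 4)
#14 (3,0) H  (was 0)
#15 (6,0) H  (was 0)

STATE = b0:1 b1:4 b2:2 b3:0 b4:- b5:2 b6:0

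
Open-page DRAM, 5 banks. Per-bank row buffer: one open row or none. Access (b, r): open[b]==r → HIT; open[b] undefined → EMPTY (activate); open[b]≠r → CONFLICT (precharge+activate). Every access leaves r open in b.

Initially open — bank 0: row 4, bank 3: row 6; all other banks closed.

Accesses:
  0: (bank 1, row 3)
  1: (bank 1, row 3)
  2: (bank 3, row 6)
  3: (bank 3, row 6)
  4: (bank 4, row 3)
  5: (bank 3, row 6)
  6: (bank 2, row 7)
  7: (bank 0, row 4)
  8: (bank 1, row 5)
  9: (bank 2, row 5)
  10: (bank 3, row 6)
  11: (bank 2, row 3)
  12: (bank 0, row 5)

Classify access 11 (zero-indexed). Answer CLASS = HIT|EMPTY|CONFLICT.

  [0] b1 r3: no row ⇒ E
  [1] b1 r3: had r3 ⇒ H
  [2] b3 r6: had r6 ⇒ H
  [3] b3 r6: had r6 ⇒ H
  [4] b4 r3: no row ⇒ E
  [5] b3 r6: had r6 ⇒ H
  [6] b2 r7: no row ⇒ E
  [7] b0 r4: had r4 ⇒ H
  [8] b1 r5: had r3 ⇒ C
  [9] b2 r5: had r7 ⇒ C
  [10] b3 r6: had r6 ⇒ H
  [11] b2 r3: had r5 ⇒ C
  [12] b0 r5: had r4 ⇒ C

CLASS = CONFLICT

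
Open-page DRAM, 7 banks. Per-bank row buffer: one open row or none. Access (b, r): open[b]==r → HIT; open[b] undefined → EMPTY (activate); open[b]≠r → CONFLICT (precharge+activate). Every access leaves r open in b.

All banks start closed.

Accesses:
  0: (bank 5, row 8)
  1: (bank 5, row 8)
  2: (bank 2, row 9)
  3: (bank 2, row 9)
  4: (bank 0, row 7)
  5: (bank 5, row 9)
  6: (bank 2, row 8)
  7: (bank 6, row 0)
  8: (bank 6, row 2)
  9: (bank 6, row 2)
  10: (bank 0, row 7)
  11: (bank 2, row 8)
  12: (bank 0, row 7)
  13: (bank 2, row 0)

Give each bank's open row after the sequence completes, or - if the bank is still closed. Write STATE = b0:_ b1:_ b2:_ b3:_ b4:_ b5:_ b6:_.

STATE = b0:7 b1:- b2:0 b3:- b4:- b5:9 b6:2

step 0: bank5 None->8 [EMPTY]
step 1: bank5 8->8 [HIT]
step 2: bank2 None->9 [EMPTY]
step 3: bank2 9->9 [HIT]
step 4: bank0 None->7 [EMPTY]
step 5: bank5 8->9 [CONFLICT]
step 6: bank2 9->8 [CONFLICT]
step 7: bank6 None->0 [EMPTY]
step 8: bank6 0->2 [CONFLICT]
step 9: bank6 2->2 [HIT]
step 10: bank0 7->7 [HIT]
step 11: bank2 8->8 [HIT]
step 12: bank0 7->7 [HIT]
step 13: bank2 8->0 [CONFLICT]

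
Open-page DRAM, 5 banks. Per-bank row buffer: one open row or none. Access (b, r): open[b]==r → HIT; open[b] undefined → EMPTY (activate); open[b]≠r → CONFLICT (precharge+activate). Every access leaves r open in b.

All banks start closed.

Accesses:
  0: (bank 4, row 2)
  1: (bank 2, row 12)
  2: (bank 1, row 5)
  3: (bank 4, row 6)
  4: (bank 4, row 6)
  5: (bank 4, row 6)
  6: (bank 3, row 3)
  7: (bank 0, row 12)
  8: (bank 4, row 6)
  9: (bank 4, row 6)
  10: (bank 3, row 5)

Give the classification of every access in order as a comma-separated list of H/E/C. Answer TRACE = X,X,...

TRACE = E,E,E,C,H,H,E,E,H,H,C

  [0] b4 r2: no row ⇒ E
  [1] b2 r12: no row ⇒ E
  [2] b1 r5: no row ⇒ E
  [3] b4 r6: had r2 ⇒ C
  [4] b4 r6: had r6 ⇒ H
  [5] b4 r6: had r6 ⇒ H
  [6] b3 r3: no row ⇒ E
  [7] b0 r12: no row ⇒ E
  [8] b4 r6: had r6 ⇒ H
  [9] b4 r6: had r6 ⇒ H
  [10] b3 r5: had r3 ⇒ C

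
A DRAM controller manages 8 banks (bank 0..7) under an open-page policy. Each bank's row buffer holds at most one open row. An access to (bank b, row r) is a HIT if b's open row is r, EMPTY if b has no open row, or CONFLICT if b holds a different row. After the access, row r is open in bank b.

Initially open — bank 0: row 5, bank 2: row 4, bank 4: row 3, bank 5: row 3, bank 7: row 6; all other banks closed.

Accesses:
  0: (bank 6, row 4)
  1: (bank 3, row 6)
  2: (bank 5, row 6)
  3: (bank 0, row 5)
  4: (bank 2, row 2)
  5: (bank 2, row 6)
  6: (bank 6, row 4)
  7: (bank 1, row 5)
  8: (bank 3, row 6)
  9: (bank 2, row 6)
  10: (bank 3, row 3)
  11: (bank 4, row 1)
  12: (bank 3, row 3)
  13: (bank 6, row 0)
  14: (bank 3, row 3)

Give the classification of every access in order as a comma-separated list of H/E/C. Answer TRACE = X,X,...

step 0: bank6 None->4 [EMPTY]
step 1: bank3 None->6 [EMPTY]
step 2: bank5 3->6 [CONFLICT]
step 3: bank0 5->5 [HIT]
step 4: bank2 4->2 [CONFLICT]
step 5: bank2 2->6 [CONFLICT]
step 6: bank6 4->4 [HIT]
step 7: bank1 None->5 [EMPTY]
step 8: bank3 6->6 [HIT]
step 9: bank2 6->6 [HIT]
step 10: bank3 6->3 [CONFLICT]
step 11: bank4 3->1 [CONFLICT]
step 12: bank3 3->3 [HIT]
step 13: bank6 4->0 [CONFLICT]
step 14: bank3 3->3 [HIT]

TRACE = E,E,C,H,C,C,H,E,H,H,C,C,H,C,H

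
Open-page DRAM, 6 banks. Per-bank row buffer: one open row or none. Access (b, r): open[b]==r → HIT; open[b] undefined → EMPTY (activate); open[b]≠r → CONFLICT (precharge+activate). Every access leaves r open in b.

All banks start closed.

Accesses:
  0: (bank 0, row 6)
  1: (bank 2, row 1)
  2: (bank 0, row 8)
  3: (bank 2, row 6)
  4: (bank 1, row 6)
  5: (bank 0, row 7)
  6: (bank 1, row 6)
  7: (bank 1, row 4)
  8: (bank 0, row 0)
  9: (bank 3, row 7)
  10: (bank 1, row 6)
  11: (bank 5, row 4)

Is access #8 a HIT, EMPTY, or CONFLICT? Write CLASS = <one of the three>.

CLASS = CONFLICT

step 0: bank0 None->6 [EMPTY]
step 1: bank2 None->1 [EMPTY]
step 2: bank0 6->8 [CONFLICT]
step 3: bank2 1->6 [CONFLICT]
step 4: bank1 None->6 [EMPTY]
step 5: bank0 8->7 [CONFLICT]
step 6: bank1 6->6 [HIT]
step 7: bank1 6->4 [CONFLICT]
step 8: bank0 7->0 [CONFLICT]
step 9: bank3 None->7 [EMPTY]
step 10: bank1 4->6 [CONFLICT]
step 11: bank5 None->4 [EMPTY]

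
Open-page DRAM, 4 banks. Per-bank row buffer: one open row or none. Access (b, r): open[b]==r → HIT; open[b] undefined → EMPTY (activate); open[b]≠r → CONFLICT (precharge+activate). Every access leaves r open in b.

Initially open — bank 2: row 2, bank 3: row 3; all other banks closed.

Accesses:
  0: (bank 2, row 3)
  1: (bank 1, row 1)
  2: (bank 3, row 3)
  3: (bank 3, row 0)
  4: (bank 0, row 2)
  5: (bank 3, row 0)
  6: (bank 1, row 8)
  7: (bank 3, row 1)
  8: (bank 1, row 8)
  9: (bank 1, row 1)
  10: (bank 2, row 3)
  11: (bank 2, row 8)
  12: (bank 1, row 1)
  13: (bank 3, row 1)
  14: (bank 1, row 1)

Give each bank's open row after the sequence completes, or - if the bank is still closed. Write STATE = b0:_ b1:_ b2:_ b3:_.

0: bank 2 row 3 — prev 2 → CONFLICT
1: bank 1 row 1 — prev None → EMPTY
2: bank 3 row 3 — prev 3 → HIT
3: bank 3 row 0 — prev 3 → CONFLICT
4: bank 0 row 2 — prev None → EMPTY
5: bank 3 row 0 — prev 0 → HIT
6: bank 1 row 8 — prev 1 → CONFLICT
7: bank 3 row 1 — prev 0 → CONFLICT
8: bank 1 row 8 — prev 8 → HIT
9: bank 1 row 1 — prev 8 → CONFLICT
10: bank 2 row 3 — prev 3 → HIT
11: bank 2 row 8 — prev 3 → CONFLICT
12: bank 1 row 1 — prev 1 → HIT
13: bank 3 row 1 — prev 1 → HIT
14: bank 1 row 1 — prev 1 → HIT

STATE = b0:2 b1:1 b2:8 b3:1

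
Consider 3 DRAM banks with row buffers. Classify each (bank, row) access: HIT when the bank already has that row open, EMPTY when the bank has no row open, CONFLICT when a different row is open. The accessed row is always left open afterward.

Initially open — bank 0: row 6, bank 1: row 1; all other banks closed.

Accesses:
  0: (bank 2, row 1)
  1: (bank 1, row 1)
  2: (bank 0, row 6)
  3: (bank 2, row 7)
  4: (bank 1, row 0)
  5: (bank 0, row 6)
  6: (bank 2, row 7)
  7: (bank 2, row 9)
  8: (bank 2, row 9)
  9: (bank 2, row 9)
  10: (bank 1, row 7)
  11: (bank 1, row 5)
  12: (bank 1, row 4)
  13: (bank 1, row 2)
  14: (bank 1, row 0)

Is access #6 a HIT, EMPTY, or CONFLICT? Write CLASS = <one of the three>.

#0 (2,1) E
#1 (1,1) H  (was 1)
#2 (0,6) H  (was 6)
#3 (2,7) C  (was 1)
#4 (1,0) C  (was 1)
#5 (0,6) H  (was 6)
#6 (2,7) H  (was 7)
#7 (2,9) C  (was 7)
#8 (2,9) H  (was 9)
#9 (2,9) H  (was 9)
#10 (1,7) C  (was 0)
#11 (1,5) C  (was 7)
#12 (1,4) C  (was 5)
#13 (1,2) C  (was 4)
#14 (1,0) C  (was 2)

CLASS = HIT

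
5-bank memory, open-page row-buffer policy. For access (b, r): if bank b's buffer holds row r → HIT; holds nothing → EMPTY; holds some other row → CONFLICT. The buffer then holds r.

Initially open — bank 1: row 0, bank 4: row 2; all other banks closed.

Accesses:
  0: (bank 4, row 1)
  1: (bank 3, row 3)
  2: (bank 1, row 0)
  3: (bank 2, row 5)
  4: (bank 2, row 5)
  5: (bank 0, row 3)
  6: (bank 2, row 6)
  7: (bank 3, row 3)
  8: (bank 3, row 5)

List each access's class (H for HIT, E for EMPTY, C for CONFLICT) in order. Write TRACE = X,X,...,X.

TRACE = C,E,H,E,H,E,C,H,C

#0 (4,1) C  (was 2)
#1 (3,3) E
#2 (1,0) H  (was 0)
#3 (2,5) E
#4 (2,5) H  (was 5)
#5 (0,3) E
#6 (2,6) C  (was 5)
#7 (3,3) H  (was 3)
#8 (3,5) C  (was 3)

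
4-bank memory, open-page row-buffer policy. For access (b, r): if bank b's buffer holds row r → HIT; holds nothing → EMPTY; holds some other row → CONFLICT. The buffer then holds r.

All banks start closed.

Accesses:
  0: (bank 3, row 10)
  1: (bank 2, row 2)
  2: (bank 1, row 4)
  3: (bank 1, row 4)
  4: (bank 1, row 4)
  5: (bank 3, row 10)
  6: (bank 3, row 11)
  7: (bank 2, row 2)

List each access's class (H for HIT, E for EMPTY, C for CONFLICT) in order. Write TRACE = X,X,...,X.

TRACE = E,E,E,H,H,H,C,H

step 0: bank3 None->10 [EMPTY]
step 1: bank2 None->2 [EMPTY]
step 2: bank1 None->4 [EMPTY]
step 3: bank1 4->4 [HIT]
step 4: bank1 4->4 [HIT]
step 5: bank3 10->10 [HIT]
step 6: bank3 10->11 [CONFLICT]
step 7: bank2 2->2 [HIT]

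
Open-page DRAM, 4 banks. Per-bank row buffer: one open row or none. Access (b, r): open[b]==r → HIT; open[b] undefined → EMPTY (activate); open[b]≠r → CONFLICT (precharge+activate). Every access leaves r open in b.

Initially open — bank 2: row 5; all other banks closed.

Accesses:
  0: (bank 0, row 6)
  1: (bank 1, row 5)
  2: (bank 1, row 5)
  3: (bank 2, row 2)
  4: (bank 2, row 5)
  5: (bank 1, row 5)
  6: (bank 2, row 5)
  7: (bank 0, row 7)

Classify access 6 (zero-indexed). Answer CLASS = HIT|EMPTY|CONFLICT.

#0 (0,6) E
#1 (1,5) E
#2 (1,5) H  (was 5)
#3 (2,2) C  (was 5)
#4 (2,5) C  (was 2)
#5 (1,5) H  (was 5)
#6 (2,5) H  (was 5)
#7 (0,7) C  (was 6)

CLASS = HIT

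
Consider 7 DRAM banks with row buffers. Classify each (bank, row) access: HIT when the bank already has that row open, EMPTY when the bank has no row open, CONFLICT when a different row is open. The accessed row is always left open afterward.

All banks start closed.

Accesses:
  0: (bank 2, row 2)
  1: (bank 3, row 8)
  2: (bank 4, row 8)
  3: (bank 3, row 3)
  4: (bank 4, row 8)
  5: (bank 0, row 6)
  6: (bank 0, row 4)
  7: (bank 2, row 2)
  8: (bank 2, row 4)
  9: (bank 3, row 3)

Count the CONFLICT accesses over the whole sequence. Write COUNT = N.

COUNT = 3

#0 (2,2) E
#1 (3,8) E
#2 (4,8) E
#3 (3,3) C  (was 8)
#4 (4,8) H  (was 8)
#5 (0,6) E
#6 (0,4) C  (was 6)
#7 (2,2) H  (was 2)
#8 (2,4) C  (was 2)
#9 (3,3) H  (was 3)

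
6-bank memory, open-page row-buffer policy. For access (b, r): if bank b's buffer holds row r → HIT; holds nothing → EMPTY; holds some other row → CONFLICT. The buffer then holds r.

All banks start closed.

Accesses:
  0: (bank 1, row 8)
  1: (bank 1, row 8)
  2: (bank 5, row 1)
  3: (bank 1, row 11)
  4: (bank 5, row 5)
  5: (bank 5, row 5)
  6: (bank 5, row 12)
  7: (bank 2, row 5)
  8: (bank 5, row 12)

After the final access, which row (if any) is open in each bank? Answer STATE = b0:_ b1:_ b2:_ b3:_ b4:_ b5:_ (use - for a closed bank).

0: bank 1 row 8 — prev None → EMPTY
1: bank 1 row 8 — prev 8 → HIT
2: bank 5 row 1 — prev None → EMPTY
3: bank 1 row 11 — prev 8 → CONFLICT
4: bank 5 row 5 — prev 1 → CONFLICT
5: bank 5 row 5 — prev 5 → HIT
6: bank 5 row 12 — prev 5 → CONFLICT
7: bank 2 row 5 — prev None → EMPTY
8: bank 5 row 12 — prev 12 → HIT

STATE = b0:- b1:11 b2:5 b3:- b4:- b5:12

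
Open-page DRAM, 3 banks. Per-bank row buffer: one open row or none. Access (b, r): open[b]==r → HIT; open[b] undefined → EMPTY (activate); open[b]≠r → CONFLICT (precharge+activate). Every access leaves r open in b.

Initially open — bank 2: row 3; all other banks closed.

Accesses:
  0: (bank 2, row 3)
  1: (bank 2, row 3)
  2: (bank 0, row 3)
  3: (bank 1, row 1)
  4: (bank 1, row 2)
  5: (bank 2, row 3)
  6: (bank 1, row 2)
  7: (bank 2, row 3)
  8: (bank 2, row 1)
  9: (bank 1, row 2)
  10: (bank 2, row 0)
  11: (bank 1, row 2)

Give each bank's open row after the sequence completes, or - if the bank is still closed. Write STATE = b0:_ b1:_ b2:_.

#0 (2,3) H  (was 3)
#1 (2,3) H  (was 3)
#2 (0,3) E
#3 (1,1) E
#4 (1,2) C  (was 1)
#5 (2,3) H  (was 3)
#6 (1,2) H  (was 2)
#7 (2,3) H  (was 3)
#8 (2,1) C  (was 3)
#9 (1,2) H  (was 2)
#10 (2,0) C  (was 1)
#11 (1,2) H  (was 2)

STATE = b0:3 b1:2 b2:0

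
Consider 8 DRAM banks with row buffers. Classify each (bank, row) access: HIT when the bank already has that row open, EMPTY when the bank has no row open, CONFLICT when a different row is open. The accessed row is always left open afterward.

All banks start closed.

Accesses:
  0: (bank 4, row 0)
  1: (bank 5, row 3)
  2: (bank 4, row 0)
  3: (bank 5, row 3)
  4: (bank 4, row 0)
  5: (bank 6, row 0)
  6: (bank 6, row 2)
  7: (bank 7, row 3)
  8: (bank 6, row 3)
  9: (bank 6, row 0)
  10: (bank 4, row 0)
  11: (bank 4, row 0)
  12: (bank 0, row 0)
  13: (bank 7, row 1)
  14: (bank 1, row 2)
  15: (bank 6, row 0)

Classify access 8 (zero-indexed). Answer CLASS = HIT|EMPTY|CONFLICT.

CLASS = CONFLICT

  [0] b4 r0: no row ⇒ E
  [1] b5 r3: no row ⇒ E
  [2] b4 r0: had r0 ⇒ H
  [3] b5 r3: had r3 ⇒ H
  [4] b4 r0: had r0 ⇒ H
  [5] b6 r0: no row ⇒ E
  [6] b6 r2: had r0 ⇒ C
  [7] b7 r3: no row ⇒ E
  [8] b6 r3: had r2 ⇒ C
  [9] b6 r0: had r3 ⇒ C
  [10] b4 r0: had r0 ⇒ H
  [11] b4 r0: had r0 ⇒ H
  [12] b0 r0: no row ⇒ E
  [13] b7 r1: had r3 ⇒ C
  [14] b1 r2: no row ⇒ E
  [15] b6 r0: had r0 ⇒ H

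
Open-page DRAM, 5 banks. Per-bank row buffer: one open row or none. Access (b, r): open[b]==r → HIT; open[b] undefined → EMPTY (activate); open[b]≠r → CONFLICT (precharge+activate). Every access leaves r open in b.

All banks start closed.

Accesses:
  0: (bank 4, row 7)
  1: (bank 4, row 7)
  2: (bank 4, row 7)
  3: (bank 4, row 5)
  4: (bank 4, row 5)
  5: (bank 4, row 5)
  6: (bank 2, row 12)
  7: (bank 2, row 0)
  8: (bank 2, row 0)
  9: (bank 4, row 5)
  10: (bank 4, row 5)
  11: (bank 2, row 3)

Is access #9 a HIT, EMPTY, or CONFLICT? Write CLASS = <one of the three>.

0: bank 4 row 7 — prev None → EMPTY
1: bank 4 row 7 — prev 7 → HIT
2: bank 4 row 7 — prev 7 → HIT
3: bank 4 row 5 — prev 7 → CONFLICT
4: bank 4 row 5 — prev 5 → HIT
5: bank 4 row 5 — prev 5 → HIT
6: bank 2 row 12 — prev None → EMPTY
7: bank 2 row 0 — prev 12 → CONFLICT
8: bank 2 row 0 — prev 0 → HIT
9: bank 4 row 5 — prev 5 → HIT
10: bank 4 row 5 — prev 5 → HIT
11: bank 2 row 3 — prev 0 → CONFLICT

CLASS = HIT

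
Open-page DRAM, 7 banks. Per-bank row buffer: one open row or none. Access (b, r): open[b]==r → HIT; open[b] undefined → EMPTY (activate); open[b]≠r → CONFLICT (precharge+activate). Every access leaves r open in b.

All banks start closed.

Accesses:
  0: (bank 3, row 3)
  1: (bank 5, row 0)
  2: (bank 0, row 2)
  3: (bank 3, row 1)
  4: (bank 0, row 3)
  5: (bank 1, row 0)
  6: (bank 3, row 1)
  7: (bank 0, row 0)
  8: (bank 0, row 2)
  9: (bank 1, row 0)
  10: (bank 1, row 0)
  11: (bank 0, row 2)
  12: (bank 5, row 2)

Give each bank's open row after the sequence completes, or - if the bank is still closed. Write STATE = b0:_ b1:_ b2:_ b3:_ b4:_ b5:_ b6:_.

STATE = b0:2 b1:0 b2:- b3:1 b4:- b5:2 b6:-

0: bank 3 row 3 — prev None → EMPTY
1: bank 5 row 0 — prev None → EMPTY
2: bank 0 row 2 — prev None → EMPTY
3: bank 3 row 1 — prev 3 → CONFLICT
4: bank 0 row 3 — prev 2 → CONFLICT
5: bank 1 row 0 — prev None → EMPTY
6: bank 3 row 1 — prev 1 → HIT
7: bank 0 row 0 — prev 3 → CONFLICT
8: bank 0 row 2 — prev 0 → CONFLICT
9: bank 1 row 0 — prev 0 → HIT
10: bank 1 row 0 — prev 0 → HIT
11: bank 0 row 2 — prev 2 → HIT
12: bank 5 row 2 — prev 0 → CONFLICT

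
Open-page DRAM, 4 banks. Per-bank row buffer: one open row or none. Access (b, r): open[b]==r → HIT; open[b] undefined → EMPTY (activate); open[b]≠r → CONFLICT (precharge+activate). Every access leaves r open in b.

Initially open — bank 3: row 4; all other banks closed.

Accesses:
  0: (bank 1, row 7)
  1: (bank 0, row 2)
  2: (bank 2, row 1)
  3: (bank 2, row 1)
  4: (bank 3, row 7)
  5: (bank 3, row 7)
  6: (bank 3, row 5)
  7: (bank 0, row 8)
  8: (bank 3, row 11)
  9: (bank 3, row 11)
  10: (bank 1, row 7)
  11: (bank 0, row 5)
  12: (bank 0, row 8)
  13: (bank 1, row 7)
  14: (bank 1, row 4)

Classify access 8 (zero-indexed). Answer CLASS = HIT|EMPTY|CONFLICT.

step 0: bank1 None->7 [EMPTY]
step 1: bank0 None->2 [EMPTY]
step 2: bank2 None->1 [EMPTY]
step 3: bank2 1->1 [HIT]
step 4: bank3 4->7 [CONFLICT]
step 5: bank3 7->7 [HIT]
step 6: bank3 7->5 [CONFLICT]
step 7: bank0 2->8 [CONFLICT]
step 8: bank3 5->11 [CONFLICT]
step 9: bank3 11->11 [HIT]
step 10: bank1 7->7 [HIT]
step 11: bank0 8->5 [CONFLICT]
step 12: bank0 5->8 [CONFLICT]
step 13: bank1 7->7 [HIT]
step 14: bank1 7->4 [CONFLICT]

CLASS = CONFLICT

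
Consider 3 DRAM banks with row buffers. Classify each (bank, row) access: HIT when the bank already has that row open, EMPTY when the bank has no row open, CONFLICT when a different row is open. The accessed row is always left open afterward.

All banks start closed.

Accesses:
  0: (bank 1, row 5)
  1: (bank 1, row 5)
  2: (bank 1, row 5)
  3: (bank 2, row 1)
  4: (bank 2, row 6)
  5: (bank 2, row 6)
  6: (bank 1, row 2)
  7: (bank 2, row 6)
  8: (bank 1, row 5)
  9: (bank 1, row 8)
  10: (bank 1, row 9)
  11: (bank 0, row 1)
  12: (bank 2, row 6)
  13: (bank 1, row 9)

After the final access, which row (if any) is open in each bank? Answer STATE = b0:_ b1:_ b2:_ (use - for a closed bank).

step 0: bank1 None->5 [EMPTY]
step 1: bank1 5->5 [HIT]
step 2: bank1 5->5 [HIT]
step 3: bank2 None->1 [EMPTY]
step 4: bank2 1->6 [CONFLICT]
step 5: bank2 6->6 [HIT]
step 6: bank1 5->2 [CONFLICT]
step 7: bank2 6->6 [HIT]
step 8: bank1 2->5 [CONFLICT]
step 9: bank1 5->8 [CONFLICT]
step 10: bank1 8->9 [CONFLICT]
step 11: bank0 None->1 [EMPTY]
step 12: bank2 6->6 [HIT]
step 13: bank1 9->9 [HIT]

STATE = b0:1 b1:9 b2:6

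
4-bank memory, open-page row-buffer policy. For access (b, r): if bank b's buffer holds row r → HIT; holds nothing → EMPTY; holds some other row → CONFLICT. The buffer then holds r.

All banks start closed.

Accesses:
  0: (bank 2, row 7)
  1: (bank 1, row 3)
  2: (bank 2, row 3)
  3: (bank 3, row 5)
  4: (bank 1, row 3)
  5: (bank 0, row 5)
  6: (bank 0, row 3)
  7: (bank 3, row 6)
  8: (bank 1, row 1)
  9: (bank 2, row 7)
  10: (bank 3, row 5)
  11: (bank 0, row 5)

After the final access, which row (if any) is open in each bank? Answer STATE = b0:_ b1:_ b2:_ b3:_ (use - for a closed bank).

  [0] b2 r7: no row ⇒ E
  [1] b1 r3: no row ⇒ E
  [2] b2 r3: had r7 ⇒ C
  [3] b3 r5: no row ⇒ E
  [4] b1 r3: had r3 ⇒ H
  [5] b0 r5: no row ⇒ E
  [6] b0 r3: had r5 ⇒ C
  [7] b3 r6: had r5 ⇒ C
  [8] b1 r1: had r3 ⇒ C
  [9] b2 r7: had r3 ⇒ C
  [10] b3 r5: had r6 ⇒ C
  [11] b0 r5: had r3 ⇒ C

STATE = b0:5 b1:1 b2:7 b3:5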